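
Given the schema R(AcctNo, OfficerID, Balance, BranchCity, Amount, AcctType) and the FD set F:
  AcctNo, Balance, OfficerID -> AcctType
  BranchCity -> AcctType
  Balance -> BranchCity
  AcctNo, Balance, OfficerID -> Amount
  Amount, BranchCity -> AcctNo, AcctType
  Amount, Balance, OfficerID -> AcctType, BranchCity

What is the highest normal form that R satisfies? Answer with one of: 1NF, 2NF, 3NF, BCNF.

1NF

Candidate keys: {AcctNo, Balance, OfficerID}, {Amount, Balance, OfficerID}. Prime attributes: {AcctNo, Amount, Balance, OfficerID}.
BranchCity -> AcctType breaks BCNF: {BranchCity}⁺ = {AcctType, BranchCity}, so {BranchCity} is not a superkey.
Because {AcctType} is non-prime and the left side of BranchCity -> AcctType is not a superkey, the relation is not in 3NF.
The proper key subset {Balance} of {AcctNo, Balance, OfficerID} determines non-prime {AcctType, BranchCity}, so the relation is not even in 2NF.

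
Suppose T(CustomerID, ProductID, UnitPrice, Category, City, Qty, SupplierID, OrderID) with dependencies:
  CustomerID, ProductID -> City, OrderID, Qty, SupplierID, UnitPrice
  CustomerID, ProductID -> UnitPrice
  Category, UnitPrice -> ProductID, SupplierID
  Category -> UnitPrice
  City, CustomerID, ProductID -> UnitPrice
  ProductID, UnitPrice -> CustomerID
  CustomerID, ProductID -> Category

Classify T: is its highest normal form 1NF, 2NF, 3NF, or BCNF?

Candidate keys: {Category}, {CustomerID, ProductID}, {ProductID, UnitPrice}. Prime attributes: {Category, CustomerID, ProductID, UnitPrice}.
Every FD has a superkey on the left, so the relation is in BCNF.

BCNF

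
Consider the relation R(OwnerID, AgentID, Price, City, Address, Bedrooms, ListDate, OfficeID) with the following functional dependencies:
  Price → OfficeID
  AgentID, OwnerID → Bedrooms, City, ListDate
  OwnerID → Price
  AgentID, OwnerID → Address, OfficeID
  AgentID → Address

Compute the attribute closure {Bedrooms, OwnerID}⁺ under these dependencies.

{Bedrooms, OfficeID, OwnerID, Price}

Start with {Bedrooms, OwnerID}.
OwnerID → Price applies; add {Price} → now {Bedrooms, OwnerID, Price}.
Price → OfficeID applies; add {OfficeID} → now {Bedrooms, OfficeID, OwnerID, Price}.
No further FD applies.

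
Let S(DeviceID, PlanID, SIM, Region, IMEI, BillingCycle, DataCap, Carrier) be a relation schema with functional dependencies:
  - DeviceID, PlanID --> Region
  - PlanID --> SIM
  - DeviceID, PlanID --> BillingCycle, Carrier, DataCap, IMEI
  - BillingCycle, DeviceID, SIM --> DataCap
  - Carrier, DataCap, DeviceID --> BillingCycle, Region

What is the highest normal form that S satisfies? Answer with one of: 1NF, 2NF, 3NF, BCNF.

1NF

Candidate key: {DeviceID, PlanID}. Prime attributes: {DeviceID, PlanID}.
PlanID --> SIM breaks BCNF: {PlanID}⁺ = {PlanID, SIM}, so {PlanID} is not a superkey.
Because {SIM} is non-prime and the left side of PlanID --> SIM is not a superkey, the relation is not in 3NF.
{PlanID} is a proper subset of the key {DeviceID, PlanID}, and {PlanID}⁺ contains the non-prime attribute {SIM} — a partial dependency, so 2NF is violated.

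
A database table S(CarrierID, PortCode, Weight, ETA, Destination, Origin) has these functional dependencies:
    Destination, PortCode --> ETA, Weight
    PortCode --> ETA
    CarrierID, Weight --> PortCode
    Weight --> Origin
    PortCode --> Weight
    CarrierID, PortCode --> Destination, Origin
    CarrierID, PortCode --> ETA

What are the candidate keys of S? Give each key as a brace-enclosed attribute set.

No FD produces {CarrierID}, so it must be in every candidate key.
{CarrierID, PortCode} is a candidate key since {CarrierID, PortCode}⁺ = {CarrierID, Destination, ETA, Origin, PortCode, Weight} covers every attribute.
{CarrierID, Weight} is a candidate key since {CarrierID, Weight}⁺ = {CarrierID, Destination, ETA, Origin, PortCode, Weight} covers every attribute.
Any other superkey properly contains one of these, so there are no further candidate keys.

{CarrierID, PortCode}, {CarrierID, Weight}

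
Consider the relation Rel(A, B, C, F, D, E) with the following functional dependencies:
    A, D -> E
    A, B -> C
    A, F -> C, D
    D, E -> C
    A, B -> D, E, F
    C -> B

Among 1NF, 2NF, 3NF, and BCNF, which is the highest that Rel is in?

Candidate keys: {A, B}, {A, C}, {A, D}, {A, F}. Prime attributes: {A, B, C, D, F}.
D, E -> C breaks BCNF: {D, E}⁺ = {B, C, D, E}, so {D, E} is not a superkey.
Its right-hand attributes {C} are all prime, as are those of every other non-superkey FD — the relation is in 3NF.

3NF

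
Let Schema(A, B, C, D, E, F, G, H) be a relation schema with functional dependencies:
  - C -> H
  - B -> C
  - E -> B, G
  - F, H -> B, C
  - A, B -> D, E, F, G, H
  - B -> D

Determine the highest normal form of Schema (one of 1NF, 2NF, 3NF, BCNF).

1NF

Candidate keys: {A, B}, {A, C, F}, {A, E}, {A, F, H}. Prime attributes: {A, B, C, E, F, H}.
For C -> H we have {C}⁺ = {C, H}; {C} is not a superkey, so BCNF fails.
E -> B, G determines the non-prime attribute {G} from a non-superkey — 3NF is violated.
The proper key subset {B} of {A, B} determines non-prime {D}, so the relation is not even in 2NF.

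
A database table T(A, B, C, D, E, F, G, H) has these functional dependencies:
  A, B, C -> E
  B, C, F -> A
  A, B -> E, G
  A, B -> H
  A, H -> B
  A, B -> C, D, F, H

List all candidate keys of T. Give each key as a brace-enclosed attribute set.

{A, B}, {A, H}, {B, C, F}

{A, B} is a candidate key since {A, B}⁺ = {A, B, C, D, E, F, G, H} covers every attribute.
{A, H} is a candidate key since {A, H}⁺ = {A, B, C, D, E, F, G, H} covers every attribute.
{B, C, F} is a candidate key since {B, C, F}⁺ = {A, B, C, D, E, F, G, H} covers every attribute.
These are minimal and exhaustive — every other superkey contains one of them.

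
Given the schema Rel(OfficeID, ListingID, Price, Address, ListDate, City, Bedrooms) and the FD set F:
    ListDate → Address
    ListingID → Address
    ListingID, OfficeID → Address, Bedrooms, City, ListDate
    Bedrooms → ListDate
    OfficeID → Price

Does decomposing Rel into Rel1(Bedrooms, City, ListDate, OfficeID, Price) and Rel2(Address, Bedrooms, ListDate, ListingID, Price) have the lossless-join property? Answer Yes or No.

No

The shared attributes are {Bedrooms, ListDate, Price} and {Bedrooms, ListDate, Price}⁺ = {Address, Bedrooms, ListDate, Price}.
Neither Rel1 nor Rel2 is contained in that closure, so the decomposition is lossy.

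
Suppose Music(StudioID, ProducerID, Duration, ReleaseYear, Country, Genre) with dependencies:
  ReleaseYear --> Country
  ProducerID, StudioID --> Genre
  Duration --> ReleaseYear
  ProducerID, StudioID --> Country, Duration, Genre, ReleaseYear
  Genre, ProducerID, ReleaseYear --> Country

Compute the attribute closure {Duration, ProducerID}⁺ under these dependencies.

{Country, Duration, ProducerID, ReleaseYear}

Start with {Duration, ProducerID}.
Duration --> ReleaseYear applies; add {ReleaseYear} → now {Duration, ProducerID, ReleaseYear}.
ReleaseYear --> Country applies; add {Country} → now {Country, Duration, ProducerID, ReleaseYear}.
No further FD applies.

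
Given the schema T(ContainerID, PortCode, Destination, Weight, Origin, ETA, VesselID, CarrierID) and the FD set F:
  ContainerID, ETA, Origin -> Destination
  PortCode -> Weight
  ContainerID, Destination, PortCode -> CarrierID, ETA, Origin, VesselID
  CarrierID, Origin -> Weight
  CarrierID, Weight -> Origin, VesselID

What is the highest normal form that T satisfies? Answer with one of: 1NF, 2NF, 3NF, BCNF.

1NF

Candidate keys: {CarrierID, ContainerID, ETA, PortCode}, {ContainerID, Destination, PortCode}, {ContainerID, ETA, Origin, PortCode}. Prime attributes: {CarrierID, ContainerID, Destination, ETA, Origin, PortCode}.
ContainerID, ETA, Origin -> Destination breaks BCNF: {ContainerID, ETA, Origin}⁺ = {ContainerID, Destination, ETA, Origin}, so {ContainerID, ETA, Origin} is not a superkey.
Because {Weight} is non-prime and the left side of PortCode -> Weight is not a superkey, the relation is not in 3NF.
{PortCode} is a proper subset of the key {ContainerID, Destination, PortCode}, and {PortCode}⁺ contains the non-prime attribute {Weight} — a partial dependency, so 2NF is violated.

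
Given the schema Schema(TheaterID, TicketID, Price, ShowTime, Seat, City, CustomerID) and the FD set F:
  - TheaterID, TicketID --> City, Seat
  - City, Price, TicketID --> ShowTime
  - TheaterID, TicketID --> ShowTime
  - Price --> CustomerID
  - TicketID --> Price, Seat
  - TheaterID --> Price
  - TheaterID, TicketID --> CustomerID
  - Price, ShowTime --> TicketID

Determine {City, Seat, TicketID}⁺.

Start with {City, Seat, TicketID}.
TicketID --> Price, Seat applies; add {Price} → now {City, Price, Seat, TicketID}.
City, Price, TicketID --> ShowTime applies; add {ShowTime} → now {City, Price, Seat, ShowTime, TicketID}.
Price --> CustomerID applies; add {CustomerID} → now {City, CustomerID, Price, Seat, ShowTime, TicketID}.
No further FD applies.

{City, CustomerID, Price, Seat, ShowTime, TicketID}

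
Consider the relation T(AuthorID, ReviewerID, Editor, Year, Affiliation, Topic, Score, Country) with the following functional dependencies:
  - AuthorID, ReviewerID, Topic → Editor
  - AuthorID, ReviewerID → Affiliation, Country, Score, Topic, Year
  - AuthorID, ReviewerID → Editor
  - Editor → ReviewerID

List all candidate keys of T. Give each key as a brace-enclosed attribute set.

{AuthorID, Editor}, {AuthorID, ReviewerID}

Attributes never on any right-hand side: {AuthorID} — every candidate key must contain it.
{AuthorID, Editor}⁺ = {Affiliation, AuthorID, Country, Editor, ReviewerID, Score, Topic, Year} — all of the relation — so {AuthorID, Editor} is a candidate key.
{AuthorID, ReviewerID}⁺ = {Affiliation, AuthorID, Country, Editor, ReviewerID, Score, Topic, Year} — all of the relation — so {AuthorID, ReviewerID} is a candidate key.
Any other superkey properly contains one of these, so there are no further candidate keys.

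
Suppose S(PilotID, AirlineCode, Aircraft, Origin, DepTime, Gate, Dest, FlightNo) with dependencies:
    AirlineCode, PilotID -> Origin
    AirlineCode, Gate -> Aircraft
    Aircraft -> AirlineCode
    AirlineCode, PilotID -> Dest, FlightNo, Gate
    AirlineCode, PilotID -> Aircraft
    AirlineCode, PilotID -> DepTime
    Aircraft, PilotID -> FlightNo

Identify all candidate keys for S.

Attributes never on any right-hand side: {PilotID} — every candidate key must contain it.
Closure of {Aircraft, PilotID} is {Aircraft, AirlineCode, DepTime, Dest, FlightNo, Gate, Origin, PilotID}, the whole schema; {Aircraft, PilotID} is a candidate key.
Closure of {AirlineCode, PilotID} is {Aircraft, AirlineCode, DepTime, Dest, FlightNo, Gate, Origin, PilotID}, the whole schema; {AirlineCode, PilotID} is a candidate key.
No proper subset of any of these is a key, and no other minimal superkey exists.

{Aircraft, PilotID}, {AirlineCode, PilotID}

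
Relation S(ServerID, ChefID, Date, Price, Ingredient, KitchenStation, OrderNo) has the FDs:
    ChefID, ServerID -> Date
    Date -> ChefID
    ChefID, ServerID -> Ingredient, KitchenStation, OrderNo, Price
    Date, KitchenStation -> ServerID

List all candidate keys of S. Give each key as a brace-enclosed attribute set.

{ChefID, ServerID}, {Date, KitchenStation}, {Date, ServerID}

{ChefID, ServerID}⁺ = {ChefID, Date, Ingredient, KitchenStation, OrderNo, Price, ServerID} — all of the relation — so {ChefID, ServerID} is a candidate key.
{Date, KitchenStation}⁺ = {ChefID, Date, Ingredient, KitchenStation, OrderNo, Price, ServerID} — all of the relation — so {Date, KitchenStation} is a candidate key.
{Date, ServerID}⁺ = {ChefID, Date, Ingredient, KitchenStation, OrderNo, Price, ServerID} — all of the relation — so {Date, ServerID} is a candidate key.
No proper subset of any of these is a key, and no other minimal superkey exists.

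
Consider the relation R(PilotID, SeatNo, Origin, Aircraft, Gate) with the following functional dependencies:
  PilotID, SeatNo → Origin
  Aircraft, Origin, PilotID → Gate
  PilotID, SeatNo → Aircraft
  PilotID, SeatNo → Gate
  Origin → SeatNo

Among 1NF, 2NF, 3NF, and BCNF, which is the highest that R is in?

Candidate keys: {Origin, PilotID}, {PilotID, SeatNo}. Prime attributes: {Origin, PilotID, SeatNo}.
Origin → SeatNo breaks BCNF: {Origin}⁺ = {Origin, SeatNo}, so {Origin} is not a superkey.
Its right-hand attributes {SeatNo} are all prime, as are those of every other non-superkey FD — the relation is in 3NF.

3NF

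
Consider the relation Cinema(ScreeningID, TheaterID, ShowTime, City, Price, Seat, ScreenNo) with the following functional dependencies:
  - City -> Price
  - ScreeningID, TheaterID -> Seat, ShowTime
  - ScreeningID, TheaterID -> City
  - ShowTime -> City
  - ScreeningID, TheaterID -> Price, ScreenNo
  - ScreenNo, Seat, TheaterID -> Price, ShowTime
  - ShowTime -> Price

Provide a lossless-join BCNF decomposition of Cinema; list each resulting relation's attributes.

{City, Price}; {City, ShowTime}; {ScreenNo, ScreeningID, Seat, TheaterID}; {ScreenNo, Seat, ShowTime, TheaterID}

Candidate key of the original relation: {ScreeningID, TheaterID}.
In {City, Price, ScreenNo, ScreeningID, Seat, ShowTime, TheaterID}, {City} is not a superkey ({City}⁺ restricted to this set is {City, Price}), so split on City -> Price into {City, Price} and {City, ScreenNo, ScreeningID, Seat, ShowTime, TheaterID}.
{City, Price} has no BCNF violation.
In {City, ScreenNo, ScreeningID, Seat, ShowTime, TheaterID}, {ShowTime} is not a superkey ({ShowTime}⁺ restricted to this set is {City, ShowTime}), so split on ShowTime -> City into {City, ShowTime} and {ScreenNo, ScreeningID, Seat, ShowTime, TheaterID}.
{City, ShowTime} has no BCNF violation.
In {ScreenNo, ScreeningID, Seat, ShowTime, TheaterID}, {ScreenNo, Seat, TheaterID} is not a superkey ({ScreenNo, Seat, TheaterID}⁺ restricted to this set is {ScreenNo, Seat, ShowTime, TheaterID}), so split on ScreenNo, Seat, TheaterID -> ShowTime into {ScreenNo, Seat, ShowTime, TheaterID} and {ScreenNo, ScreeningID, Seat, TheaterID}.
{ScreenNo, Seat, ShowTime, TheaterID} has no BCNF violation.
{ScreenNo, ScreeningID, Seat, TheaterID} has no BCNF violation.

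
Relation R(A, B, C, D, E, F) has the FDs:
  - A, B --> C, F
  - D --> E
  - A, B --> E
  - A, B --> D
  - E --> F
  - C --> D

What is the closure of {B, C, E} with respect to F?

{B, C, D, E, F}

Start with {B, C, E}.
E --> F applies; add {F} → now {B, C, E, F}.
C --> D applies; add {D} → now {B, C, D, E, F}.
No further FD applies.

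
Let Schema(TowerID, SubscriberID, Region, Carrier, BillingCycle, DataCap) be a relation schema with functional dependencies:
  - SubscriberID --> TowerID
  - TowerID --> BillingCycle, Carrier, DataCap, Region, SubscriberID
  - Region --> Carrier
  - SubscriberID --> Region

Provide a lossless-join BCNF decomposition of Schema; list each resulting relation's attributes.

Candidate keys of the original relation: {SubscriberID}, {TowerID}.
{BillingCycle, Carrier, DataCap, Region, SubscriberID, TowerID}: {Region} determines {Carrier, Region} here but is not a superkey — split on Region --> Carrier, giving {Carrier, Region} and {BillingCycle, DataCap, Region, SubscriberID, TowerID}.
{Carrier, Region} has no BCNF violation.
{BillingCycle, DataCap, Region, SubscriberID, TowerID} has no BCNF violation.

{BillingCycle, DataCap, Region, SubscriberID, TowerID}; {Carrier, Region}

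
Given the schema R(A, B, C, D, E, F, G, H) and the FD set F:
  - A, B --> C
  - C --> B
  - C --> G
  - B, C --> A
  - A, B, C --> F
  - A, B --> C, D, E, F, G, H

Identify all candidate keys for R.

{A, B}, {C}

{C} is a candidate key since {C}⁺ = {A, B, C, D, E, F, G, H} covers every attribute.
{A, B} is a candidate key since {A, B}⁺ = {A, B, C, D, E, F, G, H} covers every attribute.
Any other superkey properly contains one of these, so there are no further candidate keys.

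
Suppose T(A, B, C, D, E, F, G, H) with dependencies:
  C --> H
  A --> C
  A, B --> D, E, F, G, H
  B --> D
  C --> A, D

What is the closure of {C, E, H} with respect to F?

Start with {C, E, H}.
C --> A, D applies; add {A, D} → now {A, C, D, E, H}.
No further FD applies.

{A, C, D, E, H}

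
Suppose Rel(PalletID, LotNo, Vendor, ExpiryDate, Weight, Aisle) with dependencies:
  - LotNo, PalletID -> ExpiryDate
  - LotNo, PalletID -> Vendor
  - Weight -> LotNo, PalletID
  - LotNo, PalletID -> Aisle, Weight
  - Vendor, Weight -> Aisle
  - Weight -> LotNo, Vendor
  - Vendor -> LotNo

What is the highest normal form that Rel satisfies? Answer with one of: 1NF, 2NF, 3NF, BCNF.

Candidate keys: {LotNo, PalletID}, {PalletID, Vendor}, {Weight}. Prime attributes: {LotNo, PalletID, Vendor, Weight}.
Vendor -> LotNo: {Vendor}⁺ = {LotNo, Vendor}, which is not all of the attributes, so the left side is not a superkey — BCNF is violated.
But every attribute on its right side ({LotNo}) is prime, and the same holds for every other non-superkey FD, so 3NF still holds.

3NF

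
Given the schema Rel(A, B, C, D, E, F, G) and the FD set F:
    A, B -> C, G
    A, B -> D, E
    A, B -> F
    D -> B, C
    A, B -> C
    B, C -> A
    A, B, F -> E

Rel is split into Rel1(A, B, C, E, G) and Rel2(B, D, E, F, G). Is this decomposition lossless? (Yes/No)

Rel1 ∩ Rel2 = {B, E, G}; its closure under F is {B, E, G}.
Neither Rel1 nor Rel2 is contained in that closure, so the decomposition is lossy.

No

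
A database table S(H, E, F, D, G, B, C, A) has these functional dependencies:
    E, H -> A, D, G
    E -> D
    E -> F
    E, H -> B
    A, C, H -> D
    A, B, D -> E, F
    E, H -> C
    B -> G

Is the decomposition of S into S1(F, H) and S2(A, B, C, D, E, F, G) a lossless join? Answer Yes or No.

The shared attributes are {F} and {F}⁺ = {F}.
S1 ⊄ {F} and S2 ⊄ {F}, so the split is lossy.

No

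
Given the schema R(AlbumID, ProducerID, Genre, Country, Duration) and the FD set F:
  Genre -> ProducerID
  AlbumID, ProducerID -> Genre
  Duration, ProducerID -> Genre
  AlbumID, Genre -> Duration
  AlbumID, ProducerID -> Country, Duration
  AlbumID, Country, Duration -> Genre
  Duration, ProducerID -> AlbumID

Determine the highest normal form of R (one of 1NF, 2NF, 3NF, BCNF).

Candidate keys: {AlbumID, Country, Duration}, {AlbumID, Genre}, {AlbumID, ProducerID}, {Duration, Genre}, {Duration, ProducerID}. Prime attributes: {AlbumID, Country, Duration, Genre, ProducerID}.
Genre -> ProducerID: {Genre}⁺ = {Genre, ProducerID}, which is not all of the attributes, so the left side is not a superkey — BCNF is violated.
Since {ProducerID} ⊆ prime attributes and every other non-superkey FD also has a prime right side, the schema is in 3NF.

3NF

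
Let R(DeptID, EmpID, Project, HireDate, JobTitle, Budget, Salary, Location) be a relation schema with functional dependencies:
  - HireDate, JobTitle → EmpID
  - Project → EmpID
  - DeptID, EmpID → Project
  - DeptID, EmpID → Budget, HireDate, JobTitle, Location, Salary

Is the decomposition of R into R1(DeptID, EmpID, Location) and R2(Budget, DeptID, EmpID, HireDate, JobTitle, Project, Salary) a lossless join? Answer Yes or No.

R1 ∩ R2 = {DeptID, EmpID}; its closure under F is {Budget, DeptID, EmpID, HireDate, JobTitle, Location, Project, Salary}.
Since R1 ⊆ {Budget, DeptID, EmpID, HireDate, JobTitle, Location, Project, Salary}, the intersection is a superkey of R1; the decomposition is lossless.

Yes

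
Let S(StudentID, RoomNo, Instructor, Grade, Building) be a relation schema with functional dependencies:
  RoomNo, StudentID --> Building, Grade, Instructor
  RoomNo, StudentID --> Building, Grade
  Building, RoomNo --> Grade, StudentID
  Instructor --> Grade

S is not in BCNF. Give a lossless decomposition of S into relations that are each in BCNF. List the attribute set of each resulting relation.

{Building, Instructor, RoomNo, StudentID}; {Grade, Instructor}

Candidate keys of the original relation: {Building, RoomNo}, {RoomNo, StudentID}.
{Building, Grade, Instructor, RoomNo, StudentID}: {Instructor} determines {Grade, Instructor} here but is not a superkey — split on Instructor --> Grade, giving {Grade, Instructor} and {Building, Instructor, RoomNo, StudentID}.
{Grade, Instructor} is in BCNF.
{Building, Instructor, RoomNo, StudentID} is in BCNF.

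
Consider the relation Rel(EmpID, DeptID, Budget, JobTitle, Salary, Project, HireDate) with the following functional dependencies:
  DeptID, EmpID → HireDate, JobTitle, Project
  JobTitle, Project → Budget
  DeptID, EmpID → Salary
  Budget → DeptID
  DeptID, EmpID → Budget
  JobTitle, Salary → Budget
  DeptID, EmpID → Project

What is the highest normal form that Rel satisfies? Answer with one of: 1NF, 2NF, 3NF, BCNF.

Candidate keys: {Budget, EmpID}, {DeptID, EmpID}, {EmpID, JobTitle, Project}, {EmpID, JobTitle, Salary}. Prime attributes: {Budget, DeptID, EmpID, JobTitle, Project, Salary}.
For JobTitle, Project → Budget we have {JobTitle, Project}⁺ = {Budget, DeptID, JobTitle, Project}; {JobTitle, Project} is not a superkey, so BCNF fails.
Its right-hand attributes {Budget} are all prime, as are those of every other non-superkey FD — the relation is in 3NF.

3NF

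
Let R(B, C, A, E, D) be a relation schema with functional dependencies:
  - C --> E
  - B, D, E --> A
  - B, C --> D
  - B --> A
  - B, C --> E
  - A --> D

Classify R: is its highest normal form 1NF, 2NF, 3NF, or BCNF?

1NF

Candidate key: {B, C}. Prime attributes: {B, C}.
For C --> E we have {C}⁺ = {C, E}; {C} is not a superkey, so BCNF fails.
C --> E has non-prime {E} on the right and a non-superkey on the left, so 3NF fails.
{B} is a proper subset of the key {B, C}, and {B}⁺ contains the non-prime attributes {A, D} — a partial dependency, so 2NF is violated.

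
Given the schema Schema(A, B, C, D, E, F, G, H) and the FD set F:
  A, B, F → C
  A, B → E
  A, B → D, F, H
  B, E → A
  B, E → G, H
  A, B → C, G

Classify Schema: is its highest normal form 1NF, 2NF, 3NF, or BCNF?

BCNF

Candidate keys: {A, B}, {B, E}. Prime attributes: {A, B, E}.
Every FD has a superkey on the left, so the relation is in BCNF.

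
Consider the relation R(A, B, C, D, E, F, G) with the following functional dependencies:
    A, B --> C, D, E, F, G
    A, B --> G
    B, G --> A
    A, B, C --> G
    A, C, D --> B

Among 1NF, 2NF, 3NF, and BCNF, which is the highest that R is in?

Candidate keys: {A, B}, {A, C, D}, {B, G}. Prime attributes: {A, B, C, D, G}.
Each dependency's left side is a superkey — BCNF holds.

BCNF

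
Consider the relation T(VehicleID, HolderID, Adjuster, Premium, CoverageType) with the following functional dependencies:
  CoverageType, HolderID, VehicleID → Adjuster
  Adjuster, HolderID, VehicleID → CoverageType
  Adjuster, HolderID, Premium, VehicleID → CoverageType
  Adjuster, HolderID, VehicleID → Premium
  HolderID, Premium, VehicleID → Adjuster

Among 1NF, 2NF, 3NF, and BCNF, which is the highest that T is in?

Candidate keys: {Adjuster, HolderID, VehicleID}, {CoverageType, HolderID, VehicleID}, {HolderID, Premium, VehicleID}. Prime attributes: {Adjuster, CoverageType, HolderID, Premium, VehicleID}.
The left-hand side of every FD is a superkey, so BCNF is satisfied.

BCNF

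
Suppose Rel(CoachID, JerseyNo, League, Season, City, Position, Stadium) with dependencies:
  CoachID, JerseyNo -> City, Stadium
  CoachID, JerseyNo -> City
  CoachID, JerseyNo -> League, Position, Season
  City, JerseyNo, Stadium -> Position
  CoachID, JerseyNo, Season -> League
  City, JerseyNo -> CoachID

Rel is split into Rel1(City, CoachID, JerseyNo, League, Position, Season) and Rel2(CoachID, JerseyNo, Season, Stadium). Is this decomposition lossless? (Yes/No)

Common attributes: {CoachID, JerseyNo, Season}; their closure is {City, CoachID, JerseyNo, League, Position, Season, Stadium}.
Rel1 is contained in that closure, so Rel1 ∩ Rel2 -> Rel1 holds and the join is lossless.

Yes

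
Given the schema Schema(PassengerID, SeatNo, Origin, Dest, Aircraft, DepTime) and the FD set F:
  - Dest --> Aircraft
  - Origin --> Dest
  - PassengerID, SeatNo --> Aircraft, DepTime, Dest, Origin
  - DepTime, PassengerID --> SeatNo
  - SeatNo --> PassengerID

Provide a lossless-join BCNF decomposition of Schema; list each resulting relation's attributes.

{Aircraft, Dest}; {DepTime, Origin, PassengerID, SeatNo}; {Dest, Origin}

Candidate keys of the original relation: {DepTime, PassengerID}, {SeatNo}.
Within {Aircraft, DepTime, Dest, Origin, PassengerID, SeatNo}: {Dest}⁺ ∩ {Aircraft, DepTime, Dest, Origin, PassengerID, SeatNo} = {Aircraft, Dest}, not the whole set, so Dest --> Aircraft violates BCNF; decompose into {Aircraft, Dest} and {DepTime, Dest, Origin, PassengerID, SeatNo}.
{Aircraft, Dest}: every determinant is a superkey — BCNF.
Within {DepTime, Dest, Origin, PassengerID, SeatNo}: {Origin}⁺ ∩ {DepTime, Dest, Origin, PassengerID, SeatNo} = {Dest, Origin}, not the whole set, so Origin --> Dest violates BCNF; decompose into {Dest, Origin} and {DepTime, Origin, PassengerID, SeatNo}.
{Dest, Origin}: every determinant is a superkey — BCNF.
{DepTime, Origin, PassengerID, SeatNo}: every determinant is a superkey — BCNF.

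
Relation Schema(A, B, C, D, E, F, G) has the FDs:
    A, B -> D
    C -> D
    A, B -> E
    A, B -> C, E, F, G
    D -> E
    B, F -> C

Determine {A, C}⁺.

Start with {A, C}.
C -> D applies; add {D} → now {A, C, D}.
D -> E applies; add {E} → now {A, C, D, E}.
No further FD applies.

{A, C, D, E}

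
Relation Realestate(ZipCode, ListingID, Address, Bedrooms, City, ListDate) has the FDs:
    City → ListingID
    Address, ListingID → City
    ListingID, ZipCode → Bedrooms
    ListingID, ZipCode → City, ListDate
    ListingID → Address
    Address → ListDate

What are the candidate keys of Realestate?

Attributes never on any right-hand side: {ZipCode} — every candidate key must contain it.
{City, ZipCode}⁺ = {Address, Bedrooms, City, ListDate, ListingID, ZipCode} — all of the relation — so {City, ZipCode} is a candidate key.
{ListingID, ZipCode}⁺ = {Address, Bedrooms, City, ListDate, ListingID, ZipCode} — all of the relation — so {ListingID, ZipCode} is a candidate key.
Any other superkey properly contains one of these, so there are no further candidate keys.

{City, ZipCode}, {ListingID, ZipCode}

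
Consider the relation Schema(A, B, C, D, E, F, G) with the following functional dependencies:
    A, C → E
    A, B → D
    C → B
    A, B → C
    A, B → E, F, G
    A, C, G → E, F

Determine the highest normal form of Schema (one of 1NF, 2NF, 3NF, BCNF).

3NF

Candidate keys: {A, B}, {A, C}. Prime attributes: {A, B, C}.
C → B breaks BCNF: {C}⁺ = {B, C}, so {C} is not a superkey.
But every attribute on its right side ({B}) is prime, and the same holds for every other non-superkey FD, so 3NF still holds.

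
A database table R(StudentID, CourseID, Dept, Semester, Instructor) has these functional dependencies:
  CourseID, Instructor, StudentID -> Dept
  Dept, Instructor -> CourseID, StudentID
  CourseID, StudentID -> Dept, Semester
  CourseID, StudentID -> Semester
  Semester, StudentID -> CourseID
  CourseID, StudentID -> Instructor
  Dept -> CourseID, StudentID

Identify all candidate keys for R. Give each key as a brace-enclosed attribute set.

Closure of {Dept} is {CourseID, Dept, Instructor, Semester, StudentID}, the whole schema; {Dept} is a candidate key.
Closure of {CourseID, StudentID} is {CourseID, Dept, Instructor, Semester, StudentID}, the whole schema; {CourseID, StudentID} is a candidate key.
Closure of {Semester, StudentID} is {CourseID, Dept, Instructor, Semester, StudentID}, the whole schema; {Semester, StudentID} is a candidate key.
These are minimal and exhaustive — every other superkey contains one of them.

{CourseID, StudentID}, {Dept}, {Semester, StudentID}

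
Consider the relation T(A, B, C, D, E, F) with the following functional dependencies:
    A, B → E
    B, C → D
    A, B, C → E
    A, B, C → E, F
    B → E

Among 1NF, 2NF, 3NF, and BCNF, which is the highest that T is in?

1NF

Candidate key: {A, B, C}. Prime attributes: {A, B, C}.
A, B → E: {A, B}⁺ = {A, B, E}, which is not all of the attributes, so the left side is not a superkey — BCNF is violated.
Because {E} is non-prime and the left side of A, B → E is not a superkey, the relation is not in 3NF.
Since {B} ⊂ {A, B, C} and {B}⁺ ⊇ {E} with {E} non-prime, there is a partial dependency; 2NF fails.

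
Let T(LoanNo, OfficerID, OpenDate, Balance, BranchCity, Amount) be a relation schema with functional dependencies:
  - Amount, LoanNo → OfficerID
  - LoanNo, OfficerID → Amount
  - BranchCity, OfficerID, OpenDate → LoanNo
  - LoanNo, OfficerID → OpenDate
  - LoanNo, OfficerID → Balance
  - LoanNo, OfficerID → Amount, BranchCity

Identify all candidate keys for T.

{Amount, LoanNo} is a candidate key since {Amount, LoanNo}⁺ = {Amount, Balance, BranchCity, LoanNo, OfficerID, OpenDate} covers every attribute.
{LoanNo, OfficerID} is a candidate key since {LoanNo, OfficerID}⁺ = {Amount, Balance, BranchCity, LoanNo, OfficerID, OpenDate} covers every attribute.
{BranchCity, OfficerID, OpenDate} is a candidate key since {BranchCity, OfficerID, OpenDate}⁺ = {Amount, Balance, BranchCity, LoanNo, OfficerID, OpenDate} covers every attribute.
No proper subset of any of these is a key, and no other minimal superkey exists.

{Amount, LoanNo}, {BranchCity, OfficerID, OpenDate}, {LoanNo, OfficerID}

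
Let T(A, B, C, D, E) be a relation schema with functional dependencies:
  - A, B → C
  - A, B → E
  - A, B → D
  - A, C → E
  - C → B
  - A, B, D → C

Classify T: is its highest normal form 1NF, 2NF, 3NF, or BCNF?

3NF

Candidate keys: {A, B}, {A, C}. Prime attributes: {A, B, C}.
C → B breaks BCNF: {C}⁺ = {B, C}, so {C} is not a superkey.
Its right-hand attributes {B} are all prime, as are those of every other non-superkey FD — the relation is in 3NF.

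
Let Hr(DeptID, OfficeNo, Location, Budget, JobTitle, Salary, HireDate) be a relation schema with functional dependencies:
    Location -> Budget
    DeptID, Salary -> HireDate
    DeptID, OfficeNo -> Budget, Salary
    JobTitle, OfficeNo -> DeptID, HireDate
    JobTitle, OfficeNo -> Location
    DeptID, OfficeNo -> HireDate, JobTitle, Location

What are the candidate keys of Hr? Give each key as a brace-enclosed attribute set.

No FD produces {OfficeNo}, so it must be in every candidate key.
{DeptID, OfficeNo}⁺ = {Budget, DeptID, HireDate, JobTitle, Location, OfficeNo, Salary}, which is every attribute, so {DeptID, OfficeNo} is a candidate key.
{JobTitle, OfficeNo}⁺ = {Budget, DeptID, HireDate, JobTitle, Location, OfficeNo, Salary}, which is every attribute, so {JobTitle, OfficeNo} is a candidate key.
These are minimal and exhaustive — every other superkey contains one of them.

{DeptID, OfficeNo}, {JobTitle, OfficeNo}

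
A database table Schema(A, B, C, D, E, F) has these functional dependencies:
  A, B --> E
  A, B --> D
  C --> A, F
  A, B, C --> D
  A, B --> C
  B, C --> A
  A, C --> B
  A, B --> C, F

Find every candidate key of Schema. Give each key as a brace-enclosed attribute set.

{A, B}, {C}

{C} is a candidate key since {C}⁺ = {A, B, C, D, E, F} covers every attribute.
{A, B} is a candidate key since {A, B}⁺ = {A, B, C, D, E, F} covers every attribute.
No proper subset of any of these is a key, and no other minimal superkey exists.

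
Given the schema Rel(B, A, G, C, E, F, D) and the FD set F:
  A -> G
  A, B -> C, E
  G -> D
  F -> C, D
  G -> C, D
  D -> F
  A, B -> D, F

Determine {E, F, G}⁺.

{C, D, E, F, G}

Start with {E, F, G}.
G -> D applies; add {D} → now {D, E, F, G}.
F -> C, D applies; add {C} → now {C, D, E, F, G}.
No further FD applies.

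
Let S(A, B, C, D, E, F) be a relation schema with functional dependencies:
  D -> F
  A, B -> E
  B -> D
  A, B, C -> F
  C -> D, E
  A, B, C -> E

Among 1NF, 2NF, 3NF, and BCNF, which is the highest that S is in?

Candidate key: {A, B, C}. Prime attributes: {A, B, C}.
For D -> F we have {D}⁺ = {D, F}; {D} is not a superkey, so BCNF fails.
Because {F} is non-prime and the left side of D -> F is not a superkey, the relation is not in 3NF.
Since {B} ⊂ {A, B, C} and {B}⁺ ⊇ {D, F} with {D, F} non-prime, there is a partial dependency; 2NF fails.

1NF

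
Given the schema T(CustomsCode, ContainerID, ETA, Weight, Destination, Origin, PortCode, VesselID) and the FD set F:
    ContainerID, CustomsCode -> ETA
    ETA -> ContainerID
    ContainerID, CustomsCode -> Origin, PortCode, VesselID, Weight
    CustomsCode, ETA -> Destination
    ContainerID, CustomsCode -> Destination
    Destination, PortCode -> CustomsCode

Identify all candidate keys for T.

{ContainerID, CustomsCode}, {ContainerID, Destination, PortCode}, {CustomsCode, ETA}, {Destination, ETA, PortCode}

{ContainerID, CustomsCode} is a candidate key since {ContainerID, CustomsCode}⁺ = {ContainerID, CustomsCode, Destination, ETA, Origin, PortCode, VesselID, Weight} covers every attribute.
{CustomsCode, ETA} is a candidate key since {CustomsCode, ETA}⁺ = {ContainerID, CustomsCode, Destination, ETA, Origin, PortCode, VesselID, Weight} covers every attribute.
{ContainerID, Destination, PortCode} is a candidate key since {ContainerID, Destination, PortCode}⁺ = {ContainerID, CustomsCode, Destination, ETA, Origin, PortCode, VesselID, Weight} covers every attribute.
{Destination, ETA, PortCode} is a candidate key since {Destination, ETA, PortCode}⁺ = {ContainerID, CustomsCode, Destination, ETA, Origin, PortCode, VesselID, Weight} covers every attribute.
These are minimal and exhaustive — every other superkey contains one of them.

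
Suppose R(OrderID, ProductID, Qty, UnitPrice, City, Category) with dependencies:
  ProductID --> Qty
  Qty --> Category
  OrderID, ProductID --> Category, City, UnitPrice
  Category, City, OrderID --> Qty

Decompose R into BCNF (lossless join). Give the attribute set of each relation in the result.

{Category, Qty}; {City, OrderID, ProductID, UnitPrice}; {ProductID, Qty}

Candidate key of the original relation: {OrderID, ProductID}.
{Category, City, OrderID, ProductID, Qty, UnitPrice}: {ProductID} determines {Category, ProductID, Qty} here but is not a superkey — split on ProductID --> Category, Qty, giving {Category, ProductID, Qty} and {City, OrderID, ProductID, UnitPrice}.
{Category, ProductID, Qty}: {Qty} determines {Category, Qty} here but is not a superkey — split on Qty --> Category, giving {Category, Qty} and {ProductID, Qty}.
{Category, Qty} is in BCNF.
{ProductID, Qty} is in BCNF.
{City, OrderID, ProductID, UnitPrice} is in BCNF.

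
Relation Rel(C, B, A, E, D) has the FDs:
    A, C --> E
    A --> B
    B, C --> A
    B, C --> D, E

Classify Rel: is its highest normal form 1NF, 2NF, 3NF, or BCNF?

Candidate keys: {A, C}, {B, C}. Prime attributes: {A, B, C}.
A --> B: {A}⁺ = {A, B}, which is not all of the attributes, so the left side is not a superkey — BCNF is violated.
Its right-hand attributes {B} are all prime, as are those of every other non-superkey FD — the relation is in 3NF.

3NF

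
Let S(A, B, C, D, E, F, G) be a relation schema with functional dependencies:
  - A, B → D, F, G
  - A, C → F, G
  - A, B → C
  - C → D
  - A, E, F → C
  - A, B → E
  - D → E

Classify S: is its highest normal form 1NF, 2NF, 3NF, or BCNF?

Candidate key: {A, B}. Prime attributes: {A, B}.
A, C → F, G: {A, C}⁺ = {A, C, D, E, F, G}, which is not all of the attributes, so the left side is not a superkey — BCNF is violated.
Because {F, G} are non-prime and the left side of A, C → F, G is not a superkey, the relation is not in 3NF.
Checking every proper subset of each key, none determines a non-prime attribute — 2NF is satisfied.

2NF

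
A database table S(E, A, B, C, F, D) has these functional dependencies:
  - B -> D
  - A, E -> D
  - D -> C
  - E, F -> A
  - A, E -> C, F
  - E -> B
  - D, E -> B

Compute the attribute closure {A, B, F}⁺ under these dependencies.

{A, B, C, D, F}

Start with {A, B, F}.
B -> D applies; add {D} → now {A, B, D, F}.
D -> C applies; add {C} → now {A, B, C, D, F}.
No further FD applies.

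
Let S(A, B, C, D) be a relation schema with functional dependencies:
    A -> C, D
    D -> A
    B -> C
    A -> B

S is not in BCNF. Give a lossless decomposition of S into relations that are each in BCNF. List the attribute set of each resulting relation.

{A, B, D}; {B, C}

Candidate keys of the original relation: {A}, {D}.
Within {A, B, C, D}: {B}⁺ ∩ {A, B, C, D} = {B, C}, not the whole set, so B -> C violates BCNF; decompose into {B, C} and {A, B, D}.
{B, C}: every determinant is a superkey — BCNF.
{A, B, D}: every determinant is a superkey — BCNF.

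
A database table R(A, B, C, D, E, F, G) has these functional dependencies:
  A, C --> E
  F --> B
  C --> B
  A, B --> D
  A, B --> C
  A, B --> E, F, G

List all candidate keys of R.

{A, B}, {A, C}, {A, F}

Attributes never on any right-hand side: {A} — every candidate key must contain it.
{A, B}⁺ = {A, B, C, D, E, F, G}, which is every attribute, so {A, B} is a candidate key.
{A, C}⁺ = {A, B, C, D, E, F, G}, which is every attribute, so {A, C} is a candidate key.
{A, F}⁺ = {A, B, C, D, E, F, G}, which is every attribute, so {A, F} is a candidate key.
Any other superkey properly contains one of these, so there are no further candidate keys.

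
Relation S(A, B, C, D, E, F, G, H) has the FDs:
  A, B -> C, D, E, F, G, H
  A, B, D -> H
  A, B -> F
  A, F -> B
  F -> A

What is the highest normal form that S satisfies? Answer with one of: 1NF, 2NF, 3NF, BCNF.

BCNF

Candidate keys: {A, B}, {F}. Prime attributes: {A, B, F}.
The left-hand side of every FD is a superkey, so BCNF is satisfied.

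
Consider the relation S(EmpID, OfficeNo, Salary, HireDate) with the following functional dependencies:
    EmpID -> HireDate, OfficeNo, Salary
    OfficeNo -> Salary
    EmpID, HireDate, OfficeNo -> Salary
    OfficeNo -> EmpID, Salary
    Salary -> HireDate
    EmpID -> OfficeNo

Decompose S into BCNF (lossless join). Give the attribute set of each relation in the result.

{EmpID, OfficeNo, Salary}; {HireDate, Salary}

Candidate keys of the original relation: {EmpID}, {OfficeNo}.
Within {EmpID, HireDate, OfficeNo, Salary}: {Salary}⁺ ∩ {EmpID, HireDate, OfficeNo, Salary} = {HireDate, Salary}, not the whole set, so Salary -> HireDate violates BCNF; decompose into {HireDate, Salary} and {EmpID, OfficeNo, Salary}.
{HireDate, Salary} has no BCNF violation.
{EmpID, OfficeNo, Salary} has no BCNF violation.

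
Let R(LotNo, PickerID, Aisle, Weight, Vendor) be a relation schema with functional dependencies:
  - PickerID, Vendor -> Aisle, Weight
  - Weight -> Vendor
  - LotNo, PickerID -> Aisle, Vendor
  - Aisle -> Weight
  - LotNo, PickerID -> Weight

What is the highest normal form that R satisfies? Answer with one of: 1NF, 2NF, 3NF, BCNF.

Candidate key: {LotNo, PickerID}. Prime attributes: {LotNo, PickerID}.
PickerID, Vendor -> Aisle, Weight: {PickerID, Vendor}⁺ = {Aisle, PickerID, Vendor, Weight}, which is not all of the attributes, so the left side is not a superkey — BCNF is violated.
PickerID, Vendor -> Aisle, Weight determines the non-prime attributes {Aisle, Weight} from a non-superkey — 3NF is violated.
No non-prime attribute depends on a proper subset of any candidate key, so 2NF holds.

2NF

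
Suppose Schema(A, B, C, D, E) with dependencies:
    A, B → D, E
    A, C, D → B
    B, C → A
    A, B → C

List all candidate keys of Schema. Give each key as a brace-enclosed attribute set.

{A, B}, {A, C, D}, {B, C}

{A, B}⁺ = {A, B, C, D, E}, which is every attribute, so {A, B} is a candidate key.
{B, C}⁺ = {A, B, C, D, E}, which is every attribute, so {B, C} is a candidate key.
{A, C, D}⁺ = {A, B, C, D, E}, which is every attribute, so {A, C, D} is a candidate key.
Any other superkey properly contains one of these, so there are no further candidate keys.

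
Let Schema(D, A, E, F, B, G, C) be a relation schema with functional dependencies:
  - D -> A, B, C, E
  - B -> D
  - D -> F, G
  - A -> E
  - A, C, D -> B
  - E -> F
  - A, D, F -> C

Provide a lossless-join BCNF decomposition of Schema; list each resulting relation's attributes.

Candidate keys of the original relation: {B}, {D}.
In {A, B, C, D, E, F, G}, {A} is not a superkey ({A}⁺ restricted to this set is {A, E, F}), so split on A -> E, F into {A, E, F} and {A, B, C, D, G}.
In {A, E, F}, {E} is not a superkey ({E}⁺ restricted to this set is {E, F}), so split on E -> F into {E, F} and {A, E}.
{E, F}: every determinant is a superkey — BCNF.
{A, E}: every determinant is a superkey — BCNF.
{A, B, C, D, G}: every determinant is a superkey — BCNF.

{A, B, C, D, G}; {A, E}; {E, F}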